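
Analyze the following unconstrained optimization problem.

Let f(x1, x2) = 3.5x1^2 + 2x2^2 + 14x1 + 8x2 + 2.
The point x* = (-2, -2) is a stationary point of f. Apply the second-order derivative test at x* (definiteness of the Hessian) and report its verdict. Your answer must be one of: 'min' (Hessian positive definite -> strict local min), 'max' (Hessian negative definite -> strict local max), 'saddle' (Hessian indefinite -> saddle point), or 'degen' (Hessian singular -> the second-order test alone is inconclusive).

Compute the Hessian H = grad^2 f:
  H = [[7, 0], [0, 4]]
Verify stationarity: grad f(x*) = H x* + g = (0, 0).
Eigenvalues of H: 4, 7.
Both eigenvalues > 0, so H is positive definite -> x* is a strict local min.

min


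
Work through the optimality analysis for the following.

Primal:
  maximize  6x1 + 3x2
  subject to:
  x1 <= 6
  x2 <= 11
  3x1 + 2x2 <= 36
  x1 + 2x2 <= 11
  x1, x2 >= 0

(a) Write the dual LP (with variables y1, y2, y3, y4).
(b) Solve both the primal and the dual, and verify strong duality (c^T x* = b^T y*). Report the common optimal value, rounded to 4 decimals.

The standard primal-dual pair for 'max c^T x s.t. A x <= b, x >= 0' is:
  Dual:  min b^T y  s.t.  A^T y >= c,  y >= 0.

So the dual LP is:
  minimize  6y1 + 11y2 + 36y3 + 11y4
  subject to:
    y1 + 3y3 + y4 >= 6
    y2 + 2y3 + 2y4 >= 3
    y1, y2, y3, y4 >= 0

Solving the primal: x* = (6, 2.5).
  primal value c^T x* = 43.5.
Solving the dual: y* = (4.5, 0, 0, 1.5).
  dual value b^T y* = 43.5.
Strong duality: c^T x* = b^T y*. Confirmed.

43.5


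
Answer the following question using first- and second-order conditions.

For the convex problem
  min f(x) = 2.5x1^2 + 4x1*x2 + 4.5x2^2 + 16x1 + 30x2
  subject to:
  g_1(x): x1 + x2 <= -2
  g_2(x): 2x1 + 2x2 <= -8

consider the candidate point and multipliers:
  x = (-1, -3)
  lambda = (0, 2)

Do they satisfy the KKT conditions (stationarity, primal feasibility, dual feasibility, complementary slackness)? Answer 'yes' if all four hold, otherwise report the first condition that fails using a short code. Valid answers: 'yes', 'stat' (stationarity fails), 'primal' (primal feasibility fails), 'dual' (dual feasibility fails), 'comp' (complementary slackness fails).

Gradient of f: grad f(x) = Q x + c = (-1, -1)
Constraint values g_i(x) = a_i^T x - b_i:
  g_1((-1, -3)) = -2
  g_2((-1, -3)) = 0
Stationarity residual: grad f(x) + sum_i lambda_i a_i = (3, 3)
  -> stationarity FAILS
Primal feasibility (all g_i <= 0): OK
Dual feasibility (all lambda_i >= 0): OK
Complementary slackness (lambda_i * g_i(x) = 0 for all i): OK

Verdict: the first failing condition is stationarity -> stat.

stat


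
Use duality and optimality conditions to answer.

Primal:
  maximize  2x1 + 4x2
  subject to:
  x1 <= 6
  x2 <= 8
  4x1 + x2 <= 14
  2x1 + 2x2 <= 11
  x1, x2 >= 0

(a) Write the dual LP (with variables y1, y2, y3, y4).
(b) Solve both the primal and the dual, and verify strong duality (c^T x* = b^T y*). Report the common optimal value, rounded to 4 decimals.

The standard primal-dual pair for 'max c^T x s.t. A x <= b, x >= 0' is:
  Dual:  min b^T y  s.t.  A^T y >= c,  y >= 0.

So the dual LP is:
  minimize  6y1 + 8y2 + 14y3 + 11y4
  subject to:
    y1 + 4y3 + 2y4 >= 2
    y2 + y3 + 2y4 >= 4
    y1, y2, y3, y4 >= 0

Solving the primal: x* = (0, 5.5).
  primal value c^T x* = 22.
Solving the dual: y* = (0, 0, 0, 2).
  dual value b^T y* = 22.
Strong duality: c^T x* = b^T y*. Confirmed.

22


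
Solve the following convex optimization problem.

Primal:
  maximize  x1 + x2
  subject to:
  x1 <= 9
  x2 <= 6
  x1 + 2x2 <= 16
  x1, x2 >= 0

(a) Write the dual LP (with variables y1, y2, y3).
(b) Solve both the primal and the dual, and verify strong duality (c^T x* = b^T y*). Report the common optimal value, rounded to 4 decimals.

The standard primal-dual pair for 'max c^T x s.t. A x <= b, x >= 0' is:
  Dual:  min b^T y  s.t.  A^T y >= c,  y >= 0.

So the dual LP is:
  minimize  9y1 + 6y2 + 16y3
  subject to:
    y1 + y3 >= 1
    y2 + 2y3 >= 1
    y1, y2, y3 >= 0

Solving the primal: x* = (9, 3.5).
  primal value c^T x* = 12.5.
Solving the dual: y* = (0.5, 0, 0.5).
  dual value b^T y* = 12.5.
Strong duality: c^T x* = b^T y*. Confirmed.

12.5


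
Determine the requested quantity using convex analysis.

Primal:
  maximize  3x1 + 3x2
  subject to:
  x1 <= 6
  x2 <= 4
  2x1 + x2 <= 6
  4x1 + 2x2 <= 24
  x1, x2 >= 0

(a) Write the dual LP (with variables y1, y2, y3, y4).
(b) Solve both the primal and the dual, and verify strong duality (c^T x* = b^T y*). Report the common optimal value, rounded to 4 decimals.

The standard primal-dual pair for 'max c^T x s.t. A x <= b, x >= 0' is:
  Dual:  min b^T y  s.t.  A^T y >= c,  y >= 0.

So the dual LP is:
  minimize  6y1 + 4y2 + 6y3 + 24y4
  subject to:
    y1 + 2y3 + 4y4 >= 3
    y2 + y3 + 2y4 >= 3
    y1, y2, y3, y4 >= 0

Solving the primal: x* = (1, 4).
  primal value c^T x* = 15.
Solving the dual: y* = (0, 1.5, 1.5, 0).
  dual value b^T y* = 15.
Strong duality: c^T x* = b^T y*. Confirmed.

15


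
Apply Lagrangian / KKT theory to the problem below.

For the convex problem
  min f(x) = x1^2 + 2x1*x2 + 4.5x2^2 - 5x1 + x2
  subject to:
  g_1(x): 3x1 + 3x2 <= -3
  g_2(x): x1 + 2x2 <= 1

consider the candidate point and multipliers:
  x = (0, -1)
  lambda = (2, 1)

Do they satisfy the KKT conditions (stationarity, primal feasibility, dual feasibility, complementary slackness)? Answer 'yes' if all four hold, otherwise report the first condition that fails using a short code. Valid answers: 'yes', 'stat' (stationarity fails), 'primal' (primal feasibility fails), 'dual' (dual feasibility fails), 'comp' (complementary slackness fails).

Gradient of f: grad f(x) = Q x + c = (-7, -8)
Constraint values g_i(x) = a_i^T x - b_i:
  g_1((0, -1)) = 0
  g_2((0, -1)) = -3
Stationarity residual: grad f(x) + sum_i lambda_i a_i = (0, 0)
  -> stationarity OK
Primal feasibility (all g_i <= 0): OK
Dual feasibility (all lambda_i >= 0): OK
Complementary slackness (lambda_i * g_i(x) = 0 for all i): FAILS

Verdict: the first failing condition is complementary_slackness -> comp.

comp


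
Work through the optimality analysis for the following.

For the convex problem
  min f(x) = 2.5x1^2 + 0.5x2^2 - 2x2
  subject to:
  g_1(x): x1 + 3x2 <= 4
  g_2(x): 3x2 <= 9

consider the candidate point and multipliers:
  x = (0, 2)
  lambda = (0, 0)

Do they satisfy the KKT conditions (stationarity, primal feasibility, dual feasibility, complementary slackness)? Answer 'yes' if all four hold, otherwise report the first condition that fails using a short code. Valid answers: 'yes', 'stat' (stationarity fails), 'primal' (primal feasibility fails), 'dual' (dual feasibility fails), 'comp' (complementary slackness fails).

Gradient of f: grad f(x) = Q x + c = (0, 0)
Constraint values g_i(x) = a_i^T x - b_i:
  g_1((0, 2)) = 2
  g_2((0, 2)) = -3
Stationarity residual: grad f(x) + sum_i lambda_i a_i = (0, 0)
  -> stationarity OK
Primal feasibility (all g_i <= 0): FAILS
Dual feasibility (all lambda_i >= 0): OK
Complementary slackness (lambda_i * g_i(x) = 0 for all i): OK

Verdict: the first failing condition is primal_feasibility -> primal.

primal


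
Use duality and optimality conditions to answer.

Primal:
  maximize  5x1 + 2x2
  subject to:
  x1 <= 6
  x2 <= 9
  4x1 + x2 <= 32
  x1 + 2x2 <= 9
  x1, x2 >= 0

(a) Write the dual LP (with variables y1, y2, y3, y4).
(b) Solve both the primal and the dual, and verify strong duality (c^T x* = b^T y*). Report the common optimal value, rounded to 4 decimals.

The standard primal-dual pair for 'max c^T x s.t. A x <= b, x >= 0' is:
  Dual:  min b^T y  s.t.  A^T y >= c,  y >= 0.

So the dual LP is:
  minimize  6y1 + 9y2 + 32y3 + 9y4
  subject to:
    y1 + 4y3 + y4 >= 5
    y2 + y3 + 2y4 >= 2
    y1, y2, y3, y4 >= 0

Solving the primal: x* = (6, 1.5).
  primal value c^T x* = 33.
Solving the dual: y* = (4, 0, 0, 1).
  dual value b^T y* = 33.
Strong duality: c^T x* = b^T y*. Confirmed.

33


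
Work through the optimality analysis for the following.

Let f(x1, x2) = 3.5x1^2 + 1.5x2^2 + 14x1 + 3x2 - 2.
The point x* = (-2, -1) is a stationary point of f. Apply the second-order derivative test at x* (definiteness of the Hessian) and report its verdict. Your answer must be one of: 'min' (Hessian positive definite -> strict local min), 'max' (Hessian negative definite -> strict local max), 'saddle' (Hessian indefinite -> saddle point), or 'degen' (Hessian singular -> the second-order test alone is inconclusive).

Compute the Hessian H = grad^2 f:
  H = [[7, 0], [0, 3]]
Verify stationarity: grad f(x*) = H x* + g = (0, 0).
Eigenvalues of H: 3, 7.
Both eigenvalues > 0, so H is positive definite -> x* is a strict local min.

min


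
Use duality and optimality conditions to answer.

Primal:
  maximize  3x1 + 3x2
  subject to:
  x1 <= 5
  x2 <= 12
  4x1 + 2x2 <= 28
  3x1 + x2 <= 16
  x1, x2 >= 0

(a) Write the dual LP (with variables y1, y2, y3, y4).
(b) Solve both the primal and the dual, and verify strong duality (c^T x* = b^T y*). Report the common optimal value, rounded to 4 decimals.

The standard primal-dual pair for 'max c^T x s.t. A x <= b, x >= 0' is:
  Dual:  min b^T y  s.t.  A^T y >= c,  y >= 0.

So the dual LP is:
  minimize  5y1 + 12y2 + 28y3 + 16y4
  subject to:
    y1 + 4y3 + 3y4 >= 3
    y2 + 2y3 + y4 >= 3
    y1, y2, y3, y4 >= 0

Solving the primal: x* = (1, 12).
  primal value c^T x* = 39.
Solving the dual: y* = (0, 1.5, 0.75, 0).
  dual value b^T y* = 39.
Strong duality: c^T x* = b^T y*. Confirmed.

39


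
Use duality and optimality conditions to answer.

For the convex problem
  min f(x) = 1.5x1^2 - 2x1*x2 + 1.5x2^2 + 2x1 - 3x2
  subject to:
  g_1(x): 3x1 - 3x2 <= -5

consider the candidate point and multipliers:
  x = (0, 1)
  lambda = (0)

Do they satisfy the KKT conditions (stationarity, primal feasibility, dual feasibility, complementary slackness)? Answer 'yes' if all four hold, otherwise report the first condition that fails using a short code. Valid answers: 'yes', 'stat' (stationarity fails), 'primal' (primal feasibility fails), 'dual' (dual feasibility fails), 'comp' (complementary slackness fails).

Gradient of f: grad f(x) = Q x + c = (0, 0)
Constraint values g_i(x) = a_i^T x - b_i:
  g_1((0, 1)) = 2
Stationarity residual: grad f(x) + sum_i lambda_i a_i = (0, 0)
  -> stationarity OK
Primal feasibility (all g_i <= 0): FAILS
Dual feasibility (all lambda_i >= 0): OK
Complementary slackness (lambda_i * g_i(x) = 0 for all i): OK

Verdict: the first failing condition is primal_feasibility -> primal.

primal


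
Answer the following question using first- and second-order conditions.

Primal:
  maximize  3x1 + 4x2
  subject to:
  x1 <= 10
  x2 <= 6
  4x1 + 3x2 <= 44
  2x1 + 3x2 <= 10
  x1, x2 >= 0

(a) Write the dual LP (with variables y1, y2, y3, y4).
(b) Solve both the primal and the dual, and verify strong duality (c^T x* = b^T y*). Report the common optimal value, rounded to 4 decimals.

The standard primal-dual pair for 'max c^T x s.t. A x <= b, x >= 0' is:
  Dual:  min b^T y  s.t.  A^T y >= c,  y >= 0.

So the dual LP is:
  minimize  10y1 + 6y2 + 44y3 + 10y4
  subject to:
    y1 + 4y3 + 2y4 >= 3
    y2 + 3y3 + 3y4 >= 4
    y1, y2, y3, y4 >= 0

Solving the primal: x* = (5, 0).
  primal value c^T x* = 15.
Solving the dual: y* = (0, 0, 0, 1.5).
  dual value b^T y* = 15.
Strong duality: c^T x* = b^T y*. Confirmed.

15


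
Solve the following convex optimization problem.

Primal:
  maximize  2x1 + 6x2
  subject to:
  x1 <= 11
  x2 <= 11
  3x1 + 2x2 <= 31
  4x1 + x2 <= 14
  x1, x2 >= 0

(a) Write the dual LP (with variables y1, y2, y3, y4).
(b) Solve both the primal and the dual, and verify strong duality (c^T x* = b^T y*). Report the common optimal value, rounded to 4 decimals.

The standard primal-dual pair for 'max c^T x s.t. A x <= b, x >= 0' is:
  Dual:  min b^T y  s.t.  A^T y >= c,  y >= 0.

So the dual LP is:
  minimize  11y1 + 11y2 + 31y3 + 14y4
  subject to:
    y1 + 3y3 + 4y4 >= 2
    y2 + 2y3 + y4 >= 6
    y1, y2, y3, y4 >= 0

Solving the primal: x* = (0.75, 11).
  primal value c^T x* = 67.5.
Solving the dual: y* = (0, 5.5, 0, 0.5).
  dual value b^T y* = 67.5.
Strong duality: c^T x* = b^T y*. Confirmed.

67.5


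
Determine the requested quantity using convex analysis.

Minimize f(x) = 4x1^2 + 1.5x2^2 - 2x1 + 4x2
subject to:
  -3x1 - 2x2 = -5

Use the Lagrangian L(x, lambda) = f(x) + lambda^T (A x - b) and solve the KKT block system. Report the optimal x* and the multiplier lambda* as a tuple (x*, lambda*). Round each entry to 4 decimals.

Form the Lagrangian:
  L(x, lambda) = (1/2) x^T Q x + c^T x + lambda^T (A x - b)
Stationarity (grad_x L = 0): Q x + c + A^T lambda = 0.
Primal feasibility: A x = b.

This gives the KKT block system:
  [ Q   A^T ] [ x     ]   [-c ]
  [ A    0  ] [ lambda ] = [ b ]

Solving the linear system:
  x*      = (1.3051, 0.5424)
  lambda* = (2.8136)
  f(x*)   = 6.8136

x* = (1.3051, 0.5424), lambda* = (2.8136)


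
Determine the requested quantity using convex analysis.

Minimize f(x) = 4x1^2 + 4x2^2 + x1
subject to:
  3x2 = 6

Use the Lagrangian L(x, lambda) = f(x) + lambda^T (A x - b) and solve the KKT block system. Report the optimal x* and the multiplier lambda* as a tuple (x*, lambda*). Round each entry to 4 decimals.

Form the Lagrangian:
  L(x, lambda) = (1/2) x^T Q x + c^T x + lambda^T (A x - b)
Stationarity (grad_x L = 0): Q x + c + A^T lambda = 0.
Primal feasibility: A x = b.

This gives the KKT block system:
  [ Q   A^T ] [ x     ]   [-c ]
  [ A    0  ] [ lambda ] = [ b ]

Solving the linear system:
  x*      = (-0.125, 2)
  lambda* = (-5.3333)
  f(x*)   = 15.9375

x* = (-0.125, 2), lambda* = (-5.3333)


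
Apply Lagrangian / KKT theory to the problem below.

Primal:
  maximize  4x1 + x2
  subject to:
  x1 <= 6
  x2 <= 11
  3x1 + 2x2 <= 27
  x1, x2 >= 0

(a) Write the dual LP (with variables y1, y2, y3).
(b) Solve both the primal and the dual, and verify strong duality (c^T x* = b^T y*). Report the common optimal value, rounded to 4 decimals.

The standard primal-dual pair for 'max c^T x s.t. A x <= b, x >= 0' is:
  Dual:  min b^T y  s.t.  A^T y >= c,  y >= 0.

So the dual LP is:
  minimize  6y1 + 11y2 + 27y3
  subject to:
    y1 + 3y3 >= 4
    y2 + 2y3 >= 1
    y1, y2, y3 >= 0

Solving the primal: x* = (6, 4.5).
  primal value c^T x* = 28.5.
Solving the dual: y* = (2.5, 0, 0.5).
  dual value b^T y* = 28.5.
Strong duality: c^T x* = b^T y*. Confirmed.

28.5


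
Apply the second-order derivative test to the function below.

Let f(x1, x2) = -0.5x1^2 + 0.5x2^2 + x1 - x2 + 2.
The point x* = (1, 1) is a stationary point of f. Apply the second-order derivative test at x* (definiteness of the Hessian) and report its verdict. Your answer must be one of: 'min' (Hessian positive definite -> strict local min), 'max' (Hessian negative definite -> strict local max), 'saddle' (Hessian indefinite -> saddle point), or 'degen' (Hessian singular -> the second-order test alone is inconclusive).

Compute the Hessian H = grad^2 f:
  H = [[-1, 0], [0, 1]]
Verify stationarity: grad f(x*) = H x* + g = (0, 0).
Eigenvalues of H: -1, 1.
Eigenvalues have mixed signs, so H is indefinite -> x* is a saddle point.

saddle


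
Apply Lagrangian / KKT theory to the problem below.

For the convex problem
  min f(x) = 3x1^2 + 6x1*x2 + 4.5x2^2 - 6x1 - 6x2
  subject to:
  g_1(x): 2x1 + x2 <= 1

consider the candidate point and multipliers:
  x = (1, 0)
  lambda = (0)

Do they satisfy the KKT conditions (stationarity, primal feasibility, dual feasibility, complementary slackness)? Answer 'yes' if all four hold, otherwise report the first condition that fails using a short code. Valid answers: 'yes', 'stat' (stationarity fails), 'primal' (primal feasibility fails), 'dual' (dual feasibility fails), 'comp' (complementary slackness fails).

Gradient of f: grad f(x) = Q x + c = (0, 0)
Constraint values g_i(x) = a_i^T x - b_i:
  g_1((1, 0)) = 1
Stationarity residual: grad f(x) + sum_i lambda_i a_i = (0, 0)
  -> stationarity OK
Primal feasibility (all g_i <= 0): FAILS
Dual feasibility (all lambda_i >= 0): OK
Complementary slackness (lambda_i * g_i(x) = 0 for all i): OK

Verdict: the first failing condition is primal_feasibility -> primal.

primal


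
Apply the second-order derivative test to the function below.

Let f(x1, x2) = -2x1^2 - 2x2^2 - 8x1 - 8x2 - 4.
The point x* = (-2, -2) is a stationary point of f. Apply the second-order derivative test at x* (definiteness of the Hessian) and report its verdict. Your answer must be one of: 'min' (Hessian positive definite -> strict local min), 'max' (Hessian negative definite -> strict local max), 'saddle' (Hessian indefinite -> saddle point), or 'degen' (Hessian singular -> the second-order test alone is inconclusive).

Compute the Hessian H = grad^2 f:
  H = [[-4, 0], [0, -4]]
Verify stationarity: grad f(x*) = H x* + g = (0, 0).
Eigenvalues of H: -4, -4.
Both eigenvalues < 0, so H is negative definite -> x* is a strict local max.

max


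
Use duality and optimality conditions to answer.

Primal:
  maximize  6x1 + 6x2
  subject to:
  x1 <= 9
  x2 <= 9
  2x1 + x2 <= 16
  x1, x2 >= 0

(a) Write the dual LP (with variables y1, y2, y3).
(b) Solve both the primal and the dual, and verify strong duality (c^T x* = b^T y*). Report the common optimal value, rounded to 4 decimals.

The standard primal-dual pair for 'max c^T x s.t. A x <= b, x >= 0' is:
  Dual:  min b^T y  s.t.  A^T y >= c,  y >= 0.

So the dual LP is:
  minimize  9y1 + 9y2 + 16y3
  subject to:
    y1 + 2y3 >= 6
    y2 + y3 >= 6
    y1, y2, y3 >= 0

Solving the primal: x* = (3.5, 9).
  primal value c^T x* = 75.
Solving the dual: y* = (0, 3, 3).
  dual value b^T y* = 75.
Strong duality: c^T x* = b^T y*. Confirmed.

75


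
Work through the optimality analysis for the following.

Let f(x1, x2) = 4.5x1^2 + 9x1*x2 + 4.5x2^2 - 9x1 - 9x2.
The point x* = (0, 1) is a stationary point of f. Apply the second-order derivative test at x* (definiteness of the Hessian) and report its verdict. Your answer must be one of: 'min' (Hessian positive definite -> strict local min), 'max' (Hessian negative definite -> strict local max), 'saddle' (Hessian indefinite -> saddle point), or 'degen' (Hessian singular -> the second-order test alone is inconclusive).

Compute the Hessian H = grad^2 f:
  H = [[9, 9], [9, 9]]
Verify stationarity: grad f(x*) = H x* + g = (0, 0).
Eigenvalues of H: 0, 18.
H has a zero eigenvalue (singular; positive semidefinite but not definite), so H is neither positive definite, negative definite, nor indefinite. The second-order test alone is inconclusive -> degen.
(Indeed, f is constant along the null direction of H through x*, so x* is not a strict local extremum.)

degen


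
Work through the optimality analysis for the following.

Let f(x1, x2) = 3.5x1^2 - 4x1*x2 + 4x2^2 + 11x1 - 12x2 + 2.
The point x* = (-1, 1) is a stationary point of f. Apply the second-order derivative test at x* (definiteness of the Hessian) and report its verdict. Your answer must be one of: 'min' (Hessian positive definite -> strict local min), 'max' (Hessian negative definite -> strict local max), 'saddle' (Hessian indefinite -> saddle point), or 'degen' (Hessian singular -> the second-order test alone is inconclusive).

Compute the Hessian H = grad^2 f:
  H = [[7, -4], [-4, 8]]
Verify stationarity: grad f(x*) = H x* + g = (0, 0).
Eigenvalues of H: 3.4689, 11.5311.
Both eigenvalues > 0, so H is positive definite -> x* is a strict local min.

min


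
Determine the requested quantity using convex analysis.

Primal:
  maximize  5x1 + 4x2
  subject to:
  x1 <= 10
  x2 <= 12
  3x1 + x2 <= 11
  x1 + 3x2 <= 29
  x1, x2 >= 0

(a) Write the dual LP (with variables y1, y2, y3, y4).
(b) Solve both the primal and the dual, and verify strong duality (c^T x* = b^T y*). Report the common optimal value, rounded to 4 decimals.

The standard primal-dual pair for 'max c^T x s.t. A x <= b, x >= 0' is:
  Dual:  min b^T y  s.t.  A^T y >= c,  y >= 0.

So the dual LP is:
  minimize  10y1 + 12y2 + 11y3 + 29y4
  subject to:
    y1 + 3y3 + y4 >= 5
    y2 + y3 + 3y4 >= 4
    y1, y2, y3, y4 >= 0

Solving the primal: x* = (0.5, 9.5).
  primal value c^T x* = 40.5.
Solving the dual: y* = (0, 0, 1.375, 0.875).
  dual value b^T y* = 40.5.
Strong duality: c^T x* = b^T y*. Confirmed.

40.5


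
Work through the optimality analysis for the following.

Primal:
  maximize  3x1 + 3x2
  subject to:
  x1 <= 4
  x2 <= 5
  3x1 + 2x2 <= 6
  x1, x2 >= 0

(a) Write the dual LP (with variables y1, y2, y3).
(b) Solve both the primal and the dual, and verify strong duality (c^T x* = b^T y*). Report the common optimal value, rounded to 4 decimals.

The standard primal-dual pair for 'max c^T x s.t. A x <= b, x >= 0' is:
  Dual:  min b^T y  s.t.  A^T y >= c,  y >= 0.

So the dual LP is:
  minimize  4y1 + 5y2 + 6y3
  subject to:
    y1 + 3y3 >= 3
    y2 + 2y3 >= 3
    y1, y2, y3 >= 0

Solving the primal: x* = (0, 3).
  primal value c^T x* = 9.
Solving the dual: y* = (0, 0, 1.5).
  dual value b^T y* = 9.
Strong duality: c^T x* = b^T y*. Confirmed.

9


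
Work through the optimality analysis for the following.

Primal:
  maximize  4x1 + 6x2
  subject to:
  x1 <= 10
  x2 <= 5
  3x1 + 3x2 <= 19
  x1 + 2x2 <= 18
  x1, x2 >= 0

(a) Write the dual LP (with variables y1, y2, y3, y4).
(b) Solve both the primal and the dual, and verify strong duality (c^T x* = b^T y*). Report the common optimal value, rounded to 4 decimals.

The standard primal-dual pair for 'max c^T x s.t. A x <= b, x >= 0' is:
  Dual:  min b^T y  s.t.  A^T y >= c,  y >= 0.

So the dual LP is:
  minimize  10y1 + 5y2 + 19y3 + 18y4
  subject to:
    y1 + 3y3 + y4 >= 4
    y2 + 3y3 + 2y4 >= 6
    y1, y2, y3, y4 >= 0

Solving the primal: x* = (1.3333, 5).
  primal value c^T x* = 35.3333.
Solving the dual: y* = (0, 2, 1.3333, 0).
  dual value b^T y* = 35.3333.
Strong duality: c^T x* = b^T y*. Confirmed.

35.3333


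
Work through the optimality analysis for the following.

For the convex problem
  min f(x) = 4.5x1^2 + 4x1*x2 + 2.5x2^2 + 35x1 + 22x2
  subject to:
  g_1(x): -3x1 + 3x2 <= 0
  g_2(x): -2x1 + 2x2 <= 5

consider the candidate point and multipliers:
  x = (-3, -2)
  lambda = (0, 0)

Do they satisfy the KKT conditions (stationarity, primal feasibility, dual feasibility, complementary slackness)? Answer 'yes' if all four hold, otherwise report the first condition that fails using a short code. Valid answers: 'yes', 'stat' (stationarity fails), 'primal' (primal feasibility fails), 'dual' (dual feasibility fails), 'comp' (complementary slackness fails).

Gradient of f: grad f(x) = Q x + c = (0, 0)
Constraint values g_i(x) = a_i^T x - b_i:
  g_1((-3, -2)) = 3
  g_2((-3, -2)) = -3
Stationarity residual: grad f(x) + sum_i lambda_i a_i = (0, 0)
  -> stationarity OK
Primal feasibility (all g_i <= 0): FAILS
Dual feasibility (all lambda_i >= 0): OK
Complementary slackness (lambda_i * g_i(x) = 0 for all i): OK

Verdict: the first failing condition is primal_feasibility -> primal.

primal


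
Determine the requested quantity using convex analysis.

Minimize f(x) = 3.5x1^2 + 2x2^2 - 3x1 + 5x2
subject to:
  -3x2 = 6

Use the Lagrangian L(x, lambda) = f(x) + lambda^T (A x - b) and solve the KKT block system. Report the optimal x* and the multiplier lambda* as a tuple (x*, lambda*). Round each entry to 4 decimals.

Form the Lagrangian:
  L(x, lambda) = (1/2) x^T Q x + c^T x + lambda^T (A x - b)
Stationarity (grad_x L = 0): Q x + c + A^T lambda = 0.
Primal feasibility: A x = b.

This gives the KKT block system:
  [ Q   A^T ] [ x     ]   [-c ]
  [ A    0  ] [ lambda ] = [ b ]

Solving the linear system:
  x*      = (0.4286, -2)
  lambda* = (-1)
  f(x*)   = -2.6429

x* = (0.4286, -2), lambda* = (-1)


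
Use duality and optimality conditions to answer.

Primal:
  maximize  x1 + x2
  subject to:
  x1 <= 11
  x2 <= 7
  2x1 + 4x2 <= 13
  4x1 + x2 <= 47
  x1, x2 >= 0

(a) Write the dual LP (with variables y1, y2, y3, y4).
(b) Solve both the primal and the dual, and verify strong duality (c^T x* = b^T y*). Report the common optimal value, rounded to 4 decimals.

The standard primal-dual pair for 'max c^T x s.t. A x <= b, x >= 0' is:
  Dual:  min b^T y  s.t.  A^T y >= c,  y >= 0.

So the dual LP is:
  minimize  11y1 + 7y2 + 13y3 + 47y4
  subject to:
    y1 + 2y3 + 4y4 >= 1
    y2 + 4y3 + y4 >= 1
    y1, y2, y3, y4 >= 0

Solving the primal: x* = (6.5, 0).
  primal value c^T x* = 6.5.
Solving the dual: y* = (0, 0, 0.5, 0).
  dual value b^T y* = 6.5.
Strong duality: c^T x* = b^T y*. Confirmed.

6.5


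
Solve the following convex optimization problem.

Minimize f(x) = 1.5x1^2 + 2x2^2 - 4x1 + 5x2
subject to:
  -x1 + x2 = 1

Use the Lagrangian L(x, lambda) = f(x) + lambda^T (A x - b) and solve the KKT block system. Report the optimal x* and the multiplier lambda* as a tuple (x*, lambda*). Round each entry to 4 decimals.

Form the Lagrangian:
  L(x, lambda) = (1/2) x^T Q x + c^T x + lambda^T (A x - b)
Stationarity (grad_x L = 0): Q x + c + A^T lambda = 0.
Primal feasibility: A x = b.

This gives the KKT block system:
  [ Q   A^T ] [ x     ]   [-c ]
  [ A    0  ] [ lambda ] = [ b ]

Solving the linear system:
  x*      = (-0.7143, 0.2857)
  lambda* = (-6.1429)
  f(x*)   = 5.2143

x* = (-0.7143, 0.2857), lambda* = (-6.1429)


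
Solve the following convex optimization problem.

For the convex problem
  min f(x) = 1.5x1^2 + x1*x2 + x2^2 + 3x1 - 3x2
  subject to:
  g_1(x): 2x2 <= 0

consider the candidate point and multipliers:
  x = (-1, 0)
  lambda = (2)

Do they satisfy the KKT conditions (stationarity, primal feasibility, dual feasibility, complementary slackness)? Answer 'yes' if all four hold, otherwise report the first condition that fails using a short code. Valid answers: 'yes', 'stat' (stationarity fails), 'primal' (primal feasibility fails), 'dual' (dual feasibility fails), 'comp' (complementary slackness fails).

Gradient of f: grad f(x) = Q x + c = (0, -4)
Constraint values g_i(x) = a_i^T x - b_i:
  g_1((-1, 0)) = 0
Stationarity residual: grad f(x) + sum_i lambda_i a_i = (0, 0)
  -> stationarity OK
Primal feasibility (all g_i <= 0): OK
Dual feasibility (all lambda_i >= 0): OK
Complementary slackness (lambda_i * g_i(x) = 0 for all i): OK

Verdict: yes, KKT holds.

yes


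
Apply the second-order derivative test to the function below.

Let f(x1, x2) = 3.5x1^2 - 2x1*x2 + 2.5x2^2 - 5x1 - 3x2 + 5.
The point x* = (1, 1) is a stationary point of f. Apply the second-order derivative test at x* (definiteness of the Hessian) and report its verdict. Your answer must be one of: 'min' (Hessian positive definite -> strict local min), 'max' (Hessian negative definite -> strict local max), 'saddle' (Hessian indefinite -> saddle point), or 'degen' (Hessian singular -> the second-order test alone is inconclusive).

Compute the Hessian H = grad^2 f:
  H = [[7, -2], [-2, 5]]
Verify stationarity: grad f(x*) = H x* + g = (0, 0).
Eigenvalues of H: 3.7639, 8.2361.
Both eigenvalues > 0, so H is positive definite -> x* is a strict local min.

min


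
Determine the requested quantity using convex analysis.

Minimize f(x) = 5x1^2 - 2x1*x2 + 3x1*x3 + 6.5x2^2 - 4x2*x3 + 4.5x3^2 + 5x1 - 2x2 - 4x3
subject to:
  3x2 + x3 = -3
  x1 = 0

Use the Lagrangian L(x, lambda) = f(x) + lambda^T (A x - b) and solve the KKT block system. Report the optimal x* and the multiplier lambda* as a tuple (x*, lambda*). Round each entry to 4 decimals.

Form the Lagrangian:
  L(x, lambda) = (1/2) x^T Q x + c^T x + lambda^T (A x - b)
Stationarity (grad_x L = 0): Q x + c + A^T lambda = 0.
Primal feasibility: A x = b.

This gives the KKT block system:
  [ Q   A^T ] [ x     ]   [-c ]
  [ A    0  ] [ lambda ] = [ b ]

Solving the linear system:
  x*      = (0, -0.8729, -0.3814)
  lambda* = (3.9407, -5.6017)
  f(x*)   = 7.5466

x* = (0, -0.8729, -0.3814), lambda* = (3.9407, -5.6017)


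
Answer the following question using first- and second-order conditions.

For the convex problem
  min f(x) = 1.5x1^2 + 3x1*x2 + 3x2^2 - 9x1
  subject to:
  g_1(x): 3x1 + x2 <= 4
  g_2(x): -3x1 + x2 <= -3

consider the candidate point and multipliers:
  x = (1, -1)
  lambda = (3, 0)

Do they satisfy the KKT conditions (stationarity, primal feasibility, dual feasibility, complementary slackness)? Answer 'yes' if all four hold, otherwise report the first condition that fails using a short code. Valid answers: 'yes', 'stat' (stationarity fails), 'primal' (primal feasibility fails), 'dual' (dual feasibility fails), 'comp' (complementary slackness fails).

Gradient of f: grad f(x) = Q x + c = (-9, -3)
Constraint values g_i(x) = a_i^T x - b_i:
  g_1((1, -1)) = -2
  g_2((1, -1)) = -1
Stationarity residual: grad f(x) + sum_i lambda_i a_i = (0, 0)
  -> stationarity OK
Primal feasibility (all g_i <= 0): OK
Dual feasibility (all lambda_i >= 0): OK
Complementary slackness (lambda_i * g_i(x) = 0 for all i): FAILS

Verdict: the first failing condition is complementary_slackness -> comp.

comp


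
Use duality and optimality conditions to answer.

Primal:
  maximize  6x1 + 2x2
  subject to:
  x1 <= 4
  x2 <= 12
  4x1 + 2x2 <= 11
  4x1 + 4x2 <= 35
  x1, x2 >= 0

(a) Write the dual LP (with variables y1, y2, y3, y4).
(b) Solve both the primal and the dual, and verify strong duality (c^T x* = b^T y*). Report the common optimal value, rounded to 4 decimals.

The standard primal-dual pair for 'max c^T x s.t. A x <= b, x >= 0' is:
  Dual:  min b^T y  s.t.  A^T y >= c,  y >= 0.

So the dual LP is:
  minimize  4y1 + 12y2 + 11y3 + 35y4
  subject to:
    y1 + 4y3 + 4y4 >= 6
    y2 + 2y3 + 4y4 >= 2
    y1, y2, y3, y4 >= 0

Solving the primal: x* = (2.75, 0).
  primal value c^T x* = 16.5.
Solving the dual: y* = (0, 0, 1.5, 0).
  dual value b^T y* = 16.5.
Strong duality: c^T x* = b^T y*. Confirmed.

16.5


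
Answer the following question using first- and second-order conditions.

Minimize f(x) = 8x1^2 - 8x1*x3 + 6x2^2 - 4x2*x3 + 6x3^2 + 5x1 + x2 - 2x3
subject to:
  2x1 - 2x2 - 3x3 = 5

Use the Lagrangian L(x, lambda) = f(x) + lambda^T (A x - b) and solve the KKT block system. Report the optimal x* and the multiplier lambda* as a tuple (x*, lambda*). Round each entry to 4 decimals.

Form the Lagrangian:
  L(x, lambda) = (1/2) x^T Q x + c^T x + lambda^T (A x - b)
Stationarity (grad_x L = 0): Q x + c + A^T lambda = 0.
Primal feasibility: A x = b.

This gives the KKT block system:
  [ Q   A^T ] [ x     ]   [-c ]
  [ A    0  ] [ lambda ] = [ b ]

Solving the linear system:
  x*      = (-0.608, -1.0568, -1.3674)
  lambda* = (-3.1061)
  f(x*)   = 7.0843

x* = (-0.608, -1.0568, -1.3674), lambda* = (-3.1061)


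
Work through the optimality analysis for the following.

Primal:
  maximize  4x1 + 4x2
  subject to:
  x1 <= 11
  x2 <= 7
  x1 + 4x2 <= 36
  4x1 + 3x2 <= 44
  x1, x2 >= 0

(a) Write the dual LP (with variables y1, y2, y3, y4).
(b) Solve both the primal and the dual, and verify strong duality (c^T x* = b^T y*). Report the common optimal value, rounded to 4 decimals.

The standard primal-dual pair for 'max c^T x s.t. A x <= b, x >= 0' is:
  Dual:  min b^T y  s.t.  A^T y >= c,  y >= 0.

So the dual LP is:
  minimize  11y1 + 7y2 + 36y3 + 44y4
  subject to:
    y1 + y3 + 4y4 >= 4
    y2 + 4y3 + 3y4 >= 4
    y1, y2, y3, y4 >= 0

Solving the primal: x* = (5.75, 7).
  primal value c^T x* = 51.
Solving the dual: y* = (0, 1, 0, 1).
  dual value b^T y* = 51.
Strong duality: c^T x* = b^T y*. Confirmed.

51


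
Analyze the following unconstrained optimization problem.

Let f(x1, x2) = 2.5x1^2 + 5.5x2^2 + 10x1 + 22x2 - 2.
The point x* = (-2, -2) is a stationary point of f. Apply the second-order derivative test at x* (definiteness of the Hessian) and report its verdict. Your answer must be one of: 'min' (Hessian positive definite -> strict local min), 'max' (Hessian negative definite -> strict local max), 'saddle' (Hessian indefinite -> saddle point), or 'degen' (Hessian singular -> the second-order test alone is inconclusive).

Compute the Hessian H = grad^2 f:
  H = [[5, 0], [0, 11]]
Verify stationarity: grad f(x*) = H x* + g = (0, 0).
Eigenvalues of H: 5, 11.
Both eigenvalues > 0, so H is positive definite -> x* is a strict local min.

min


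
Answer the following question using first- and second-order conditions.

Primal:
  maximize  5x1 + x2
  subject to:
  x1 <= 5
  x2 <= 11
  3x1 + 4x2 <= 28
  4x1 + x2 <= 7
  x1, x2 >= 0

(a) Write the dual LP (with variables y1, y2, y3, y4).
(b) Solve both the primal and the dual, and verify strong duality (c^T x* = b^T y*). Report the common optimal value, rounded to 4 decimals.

The standard primal-dual pair for 'max c^T x s.t. A x <= b, x >= 0' is:
  Dual:  min b^T y  s.t.  A^T y >= c,  y >= 0.

So the dual LP is:
  minimize  5y1 + 11y2 + 28y3 + 7y4
  subject to:
    y1 + 3y3 + 4y4 >= 5
    y2 + 4y3 + y4 >= 1
    y1, y2, y3, y4 >= 0

Solving the primal: x* = (1.75, 0).
  primal value c^T x* = 8.75.
Solving the dual: y* = (0, 0, 0, 1.25).
  dual value b^T y* = 8.75.
Strong duality: c^T x* = b^T y*. Confirmed.

8.75


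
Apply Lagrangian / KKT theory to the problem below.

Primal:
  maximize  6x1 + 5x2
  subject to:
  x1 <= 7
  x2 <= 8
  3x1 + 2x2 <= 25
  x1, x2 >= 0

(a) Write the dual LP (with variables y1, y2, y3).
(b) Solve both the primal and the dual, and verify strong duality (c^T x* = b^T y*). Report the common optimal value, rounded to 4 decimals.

The standard primal-dual pair for 'max c^T x s.t. A x <= b, x >= 0' is:
  Dual:  min b^T y  s.t.  A^T y >= c,  y >= 0.

So the dual LP is:
  minimize  7y1 + 8y2 + 25y3
  subject to:
    y1 + 3y3 >= 6
    y2 + 2y3 >= 5
    y1, y2, y3 >= 0

Solving the primal: x* = (3, 8).
  primal value c^T x* = 58.
Solving the dual: y* = (0, 1, 2).
  dual value b^T y* = 58.
Strong duality: c^T x* = b^T y*. Confirmed.

58


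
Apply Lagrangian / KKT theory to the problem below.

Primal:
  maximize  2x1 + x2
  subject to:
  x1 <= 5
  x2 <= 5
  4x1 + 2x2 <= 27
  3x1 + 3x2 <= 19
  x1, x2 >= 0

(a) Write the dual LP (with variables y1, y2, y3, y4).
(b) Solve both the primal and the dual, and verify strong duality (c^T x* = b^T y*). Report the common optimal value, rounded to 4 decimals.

The standard primal-dual pair for 'max c^T x s.t. A x <= b, x >= 0' is:
  Dual:  min b^T y  s.t.  A^T y >= c,  y >= 0.

So the dual LP is:
  minimize  5y1 + 5y2 + 27y3 + 19y4
  subject to:
    y1 + 4y3 + 3y4 >= 2
    y2 + 2y3 + 3y4 >= 1
    y1, y2, y3, y4 >= 0

Solving the primal: x* = (5, 1.3333).
  primal value c^T x* = 11.3333.
Solving the dual: y* = (1, 0, 0, 0.3333).
  dual value b^T y* = 11.3333.
Strong duality: c^T x* = b^T y*. Confirmed.

11.3333


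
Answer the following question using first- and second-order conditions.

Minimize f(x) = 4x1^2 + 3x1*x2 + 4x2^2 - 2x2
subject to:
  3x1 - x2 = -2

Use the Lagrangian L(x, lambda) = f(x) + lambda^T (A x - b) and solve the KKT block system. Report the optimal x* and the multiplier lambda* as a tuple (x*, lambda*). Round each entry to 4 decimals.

Form the Lagrangian:
  L(x, lambda) = (1/2) x^T Q x + c^T x + lambda^T (A x - b)
Stationarity (grad_x L = 0): Q x + c + A^T lambda = 0.
Primal feasibility: A x = b.

This gives the KKT block system:
  [ Q   A^T ] [ x     ]   [-c ]
  [ A    0  ] [ lambda ] = [ b ]

Solving the linear system:
  x*      = (-0.4898, 0.5306)
  lambda* = (0.7755)
  f(x*)   = 0.2449

x* = (-0.4898, 0.5306), lambda* = (0.7755)


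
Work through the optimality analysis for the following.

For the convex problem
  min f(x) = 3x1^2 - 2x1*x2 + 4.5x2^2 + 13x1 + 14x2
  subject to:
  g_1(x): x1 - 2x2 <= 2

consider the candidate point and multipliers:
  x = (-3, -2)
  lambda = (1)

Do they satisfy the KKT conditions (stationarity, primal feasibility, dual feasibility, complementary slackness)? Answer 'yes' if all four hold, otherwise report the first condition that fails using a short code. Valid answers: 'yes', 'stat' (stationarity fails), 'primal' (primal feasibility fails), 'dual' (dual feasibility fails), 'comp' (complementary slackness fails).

Gradient of f: grad f(x) = Q x + c = (-1, 2)
Constraint values g_i(x) = a_i^T x - b_i:
  g_1((-3, -2)) = -1
Stationarity residual: grad f(x) + sum_i lambda_i a_i = (0, 0)
  -> stationarity OK
Primal feasibility (all g_i <= 0): OK
Dual feasibility (all lambda_i >= 0): OK
Complementary slackness (lambda_i * g_i(x) = 0 for all i): FAILS

Verdict: the first failing condition is complementary_slackness -> comp.

comp


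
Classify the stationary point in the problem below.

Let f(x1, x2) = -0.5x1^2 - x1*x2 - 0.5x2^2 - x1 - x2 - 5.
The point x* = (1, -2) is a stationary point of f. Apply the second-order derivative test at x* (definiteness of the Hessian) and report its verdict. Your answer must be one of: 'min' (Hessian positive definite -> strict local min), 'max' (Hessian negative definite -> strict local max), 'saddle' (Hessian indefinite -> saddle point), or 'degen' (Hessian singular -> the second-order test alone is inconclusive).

Compute the Hessian H = grad^2 f:
  H = [[-1, -1], [-1, -1]]
Verify stationarity: grad f(x*) = H x* + g = (0, 0).
Eigenvalues of H: -2, 0.
H has a zero eigenvalue (singular; negative semidefinite but not definite), so H is neither positive definite, negative definite, nor indefinite. The second-order test alone is inconclusive -> degen.
(Indeed, f is constant along the null direction of H through x*, so x* is not a strict local extremum.)

degen


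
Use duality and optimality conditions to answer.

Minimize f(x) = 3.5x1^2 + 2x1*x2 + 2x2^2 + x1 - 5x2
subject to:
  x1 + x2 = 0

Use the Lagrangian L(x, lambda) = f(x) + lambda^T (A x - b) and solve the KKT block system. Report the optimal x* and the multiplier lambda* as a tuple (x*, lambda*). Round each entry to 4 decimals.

Form the Lagrangian:
  L(x, lambda) = (1/2) x^T Q x + c^T x + lambda^T (A x - b)
Stationarity (grad_x L = 0): Q x + c + A^T lambda = 0.
Primal feasibility: A x = b.

This gives the KKT block system:
  [ Q   A^T ] [ x     ]   [-c ]
  [ A    0  ] [ lambda ] = [ b ]

Solving the linear system:
  x*      = (-0.8571, 0.8571)
  lambda* = (3.2857)
  f(x*)   = -2.5714

x* = (-0.8571, 0.8571), lambda* = (3.2857)


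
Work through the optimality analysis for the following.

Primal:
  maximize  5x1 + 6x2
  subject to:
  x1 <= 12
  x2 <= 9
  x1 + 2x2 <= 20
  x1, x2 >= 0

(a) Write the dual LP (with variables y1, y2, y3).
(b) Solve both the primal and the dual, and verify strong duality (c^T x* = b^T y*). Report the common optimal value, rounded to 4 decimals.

The standard primal-dual pair for 'max c^T x s.t. A x <= b, x >= 0' is:
  Dual:  min b^T y  s.t.  A^T y >= c,  y >= 0.

So the dual LP is:
  minimize  12y1 + 9y2 + 20y3
  subject to:
    y1 + y3 >= 5
    y2 + 2y3 >= 6
    y1, y2, y3 >= 0

Solving the primal: x* = (12, 4).
  primal value c^T x* = 84.
Solving the dual: y* = (2, 0, 3).
  dual value b^T y* = 84.
Strong duality: c^T x* = b^T y*. Confirmed.

84


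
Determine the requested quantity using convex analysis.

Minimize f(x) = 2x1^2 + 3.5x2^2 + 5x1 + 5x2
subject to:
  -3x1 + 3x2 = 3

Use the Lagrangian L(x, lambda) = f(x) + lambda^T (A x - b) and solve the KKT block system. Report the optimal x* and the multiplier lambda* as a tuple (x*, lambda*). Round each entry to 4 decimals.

Form the Lagrangian:
  L(x, lambda) = (1/2) x^T Q x + c^T x + lambda^T (A x - b)
Stationarity (grad_x L = 0): Q x + c + A^T lambda = 0.
Primal feasibility: A x = b.

This gives the KKT block system:
  [ Q   A^T ] [ x     ]   [-c ]
  [ A    0  ] [ lambda ] = [ b ]

Solving the linear system:
  x*      = (-1.5455, -0.5455)
  lambda* = (-0.3939)
  f(x*)   = -4.6364

x* = (-1.5455, -0.5455), lambda* = (-0.3939)


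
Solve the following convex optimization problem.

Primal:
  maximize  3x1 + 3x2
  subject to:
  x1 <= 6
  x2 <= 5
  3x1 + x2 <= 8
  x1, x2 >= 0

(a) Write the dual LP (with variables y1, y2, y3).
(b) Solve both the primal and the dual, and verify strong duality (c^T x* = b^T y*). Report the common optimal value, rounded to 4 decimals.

The standard primal-dual pair for 'max c^T x s.t. A x <= b, x >= 0' is:
  Dual:  min b^T y  s.t.  A^T y >= c,  y >= 0.

So the dual LP is:
  minimize  6y1 + 5y2 + 8y3
  subject to:
    y1 + 3y3 >= 3
    y2 + y3 >= 3
    y1, y2, y3 >= 0

Solving the primal: x* = (1, 5).
  primal value c^T x* = 18.
Solving the dual: y* = (0, 2, 1).
  dual value b^T y* = 18.
Strong duality: c^T x* = b^T y*. Confirmed.

18


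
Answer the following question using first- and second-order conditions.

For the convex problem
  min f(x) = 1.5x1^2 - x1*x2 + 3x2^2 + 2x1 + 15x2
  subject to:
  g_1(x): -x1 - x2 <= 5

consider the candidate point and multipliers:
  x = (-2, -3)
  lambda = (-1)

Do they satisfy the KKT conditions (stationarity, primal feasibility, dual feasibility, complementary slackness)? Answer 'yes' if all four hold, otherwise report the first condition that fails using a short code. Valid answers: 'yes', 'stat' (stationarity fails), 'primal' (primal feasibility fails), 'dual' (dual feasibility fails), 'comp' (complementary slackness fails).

Gradient of f: grad f(x) = Q x + c = (-1, -1)
Constraint values g_i(x) = a_i^T x - b_i:
  g_1((-2, -3)) = 0
Stationarity residual: grad f(x) + sum_i lambda_i a_i = (0, 0)
  -> stationarity OK
Primal feasibility (all g_i <= 0): OK
Dual feasibility (all lambda_i >= 0): FAILS
Complementary slackness (lambda_i * g_i(x) = 0 for all i): OK

Verdict: the first failing condition is dual_feasibility -> dual.

dual
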